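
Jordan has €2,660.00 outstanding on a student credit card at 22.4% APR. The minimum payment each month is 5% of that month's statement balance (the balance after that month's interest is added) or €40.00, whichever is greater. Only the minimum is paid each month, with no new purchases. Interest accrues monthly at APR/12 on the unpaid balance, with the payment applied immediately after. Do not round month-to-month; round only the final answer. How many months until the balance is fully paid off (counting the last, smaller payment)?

62 months

Monthly rate r = 22.4%/12 = 1.86667% = 0.0186667.
While 5% of the post-interest balance exceeds €40.00, each month B ← (B·(1+r))·(1 − 0.05), i.e. B shrinks by the factor (1+r)·0.95 = 0.96773.
This holds for months 1–38. Entering month 39 the balance is €764.89; 5% of the post-interest balance is now below €40.00, so the flat €40.00 minimum applies from here.
From month 39 a fixed €40.00 at rate r clears €764.89 in 24 more payments. Total: 38 + 24 = 62 months.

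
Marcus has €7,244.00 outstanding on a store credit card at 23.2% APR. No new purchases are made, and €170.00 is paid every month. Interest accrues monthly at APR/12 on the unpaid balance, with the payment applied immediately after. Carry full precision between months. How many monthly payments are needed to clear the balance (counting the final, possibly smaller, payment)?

91 payments

Monthly rate r = 23.2%/12 = 1.93333% = 0.0193333.
Recurrence: B ← B·(1+r) − €170.00.
Month 1: interest €140.05; balance after payment €7,214.05.
Month 2: interest €139.47; balance after payment €7,183.52.
Closed form: n = −ln(1 − rB₀/P)/ln(1+r) = −ln(0.17617)/ln(1.01933) ≈ 90.674, so the balance reaches zero during payment 91.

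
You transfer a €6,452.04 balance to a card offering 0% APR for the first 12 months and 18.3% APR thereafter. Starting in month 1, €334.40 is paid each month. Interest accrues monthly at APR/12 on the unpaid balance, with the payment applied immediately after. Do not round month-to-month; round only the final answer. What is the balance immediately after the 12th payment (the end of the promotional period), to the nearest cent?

€2,439.24

Promo months 1–12 at r₀ = 0%/12 = 0; months 13+ at r₁ = 18.3%/12 = 0.01525.
After month 12 (no interest yet): B = €6,452.04 − 12·€334.40 = €2,439.24.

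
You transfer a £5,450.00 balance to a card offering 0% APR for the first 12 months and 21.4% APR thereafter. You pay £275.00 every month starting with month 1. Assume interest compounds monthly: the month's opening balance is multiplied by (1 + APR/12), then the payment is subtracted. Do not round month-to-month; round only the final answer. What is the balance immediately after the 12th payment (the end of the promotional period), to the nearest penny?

£2,150.00

Promo months 1–12 at r₀ = 0%/12 = 0; months 13+ at r₁ = 21.4%/12 = 0.0178333.
After month 12 (no interest yet): B = £5,450.00 − 12·£275.00 = £2,150.00.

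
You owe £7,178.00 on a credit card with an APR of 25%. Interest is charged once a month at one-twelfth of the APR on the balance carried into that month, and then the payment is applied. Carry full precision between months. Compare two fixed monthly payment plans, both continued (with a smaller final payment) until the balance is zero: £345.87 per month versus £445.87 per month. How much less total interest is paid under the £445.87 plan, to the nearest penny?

£664.28

Monthly rate r = 25%/12 = 2.08333% = 0.0208333.
At £345.87/mo: n = ⌈−ln(1 − rB₀/P)/ln(1+r)⌉ = 28 payments (last £161.14); total interest = total paid − £7,178.00 = £2,321.63.
At £445.87/mo: 20 payments (last £363.82); total interest £1,657.35.
Interest saved = £2,321.63 − £1,657.35 = £664.28.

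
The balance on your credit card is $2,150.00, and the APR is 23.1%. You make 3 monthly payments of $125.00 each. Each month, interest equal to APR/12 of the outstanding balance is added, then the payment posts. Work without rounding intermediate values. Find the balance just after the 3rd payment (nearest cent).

$1,894.30

Monthly rate r = 23.1%/12 = 1.925% = 0.01925.
Each month: B ← B·(1+r) − $125.00.
Month 1: interest $41.39; balance after payment $2,066.39.
Month 2: interest $39.78; balance after payment $1,981.17.
Month 3: interest $38.14; balance after payment $1,894.30.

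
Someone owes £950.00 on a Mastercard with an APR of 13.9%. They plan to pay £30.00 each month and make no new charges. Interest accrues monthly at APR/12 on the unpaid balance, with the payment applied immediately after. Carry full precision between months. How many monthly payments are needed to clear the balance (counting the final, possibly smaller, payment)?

Monthly rate r = 13.9%/12 = 1.15833% = 0.0115833.
Recurrence: B ← B·(1+r) − £30.00.
Month 1: interest £11.00; balance after payment £931.00.
Month 2: interest £10.78; balance after payment £911.79.
Closed form: n = −ln(1 − rB₀/P)/ln(1+r) = −ln(0.63319)/ln(1.01158) ≈ 39.679, so the balance reaches zero during payment 40.

40 months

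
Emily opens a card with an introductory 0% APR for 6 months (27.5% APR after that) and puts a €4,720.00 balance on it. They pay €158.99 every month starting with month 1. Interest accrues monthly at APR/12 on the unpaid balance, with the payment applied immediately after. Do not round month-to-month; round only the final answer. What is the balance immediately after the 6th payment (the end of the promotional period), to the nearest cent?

€3,766.06

Promo months 1–6 at r₀ = 0%/12 = 0; months 7+ at r₁ = 27.5%/12 = 0.0229167.
After month 6 (no interest yet): B = €4,720.00 − 6·€158.99 = €3,766.06.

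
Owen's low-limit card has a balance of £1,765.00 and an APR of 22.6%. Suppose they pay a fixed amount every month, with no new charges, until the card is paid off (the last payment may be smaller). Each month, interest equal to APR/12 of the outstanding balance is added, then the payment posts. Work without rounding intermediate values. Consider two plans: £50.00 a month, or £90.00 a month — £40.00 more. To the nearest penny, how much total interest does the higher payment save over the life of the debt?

Monthly rate r = 22.6%/12 = 1.88333% = 0.0188333.
At £50.00/mo: n = ⌈−ln(1 − rB₀/P)/ln(1+r)⌉ = 59 payments (last £29.33); total interest = total paid − £1,765.00 = £1,164.33.
At £90.00/mo: 25 payments (last £63.83); total interest £458.83.
Interest saved = £1,164.33 − £458.83 = £705.50.

£705.50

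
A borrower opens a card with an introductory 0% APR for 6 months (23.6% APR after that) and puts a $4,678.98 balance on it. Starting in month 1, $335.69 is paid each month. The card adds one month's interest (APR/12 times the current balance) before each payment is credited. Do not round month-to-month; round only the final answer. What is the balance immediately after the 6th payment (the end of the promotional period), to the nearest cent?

$2,664.84

Promo months 1–6 at r₀ = 0%/12 = 0; months 7+ at r₁ = 23.6%/12 = 0.0196667.
After month 6 (no interest yet): B = $4,678.98 − 6·$335.69 = $2,664.84.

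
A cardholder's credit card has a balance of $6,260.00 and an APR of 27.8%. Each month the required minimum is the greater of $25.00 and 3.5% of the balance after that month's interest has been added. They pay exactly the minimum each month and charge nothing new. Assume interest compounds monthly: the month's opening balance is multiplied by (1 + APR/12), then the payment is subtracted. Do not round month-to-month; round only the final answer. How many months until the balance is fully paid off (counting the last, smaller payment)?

218 months

Monthly rate r = 27.8%/12 = 2.31667% = 0.0231667.
While 3.5% of the post-interest balance exceeds $25.00, each month B ← (B·(1+r))·(1 − 0.035), i.e. B shrinks by the factor (1+r)·0.965 = 0.98736.
This holds for months 1–173. Entering month 174 the balance is $692.67; 3.5% of the post-interest balance is now below $25.00, so the flat $25.00 minimum applies from here.
From month 174 a fixed $25.00 at rate r clears $692.67 in 45 more payments. Total: 173 + 45 = 218 months.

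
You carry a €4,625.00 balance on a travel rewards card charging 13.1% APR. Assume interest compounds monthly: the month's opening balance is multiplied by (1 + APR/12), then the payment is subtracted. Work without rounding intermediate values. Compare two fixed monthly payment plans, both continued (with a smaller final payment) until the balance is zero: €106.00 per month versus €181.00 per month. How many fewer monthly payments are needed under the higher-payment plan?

Monthly rate r = 13.1%/12 = 1.09167% = 0.0109167.
At €106.00/mo: n = ⌈−ln(1 − rB₀/P)/ln(1+r)⌉ = 60 payments (last €61.41); total interest = total paid − €4,625.00 = €1,690.41.
At €181.00/mo: 31 payments (last €22.09); total interest €827.09.
Payments saved = 60 − 31 = 29.

29 fewer payments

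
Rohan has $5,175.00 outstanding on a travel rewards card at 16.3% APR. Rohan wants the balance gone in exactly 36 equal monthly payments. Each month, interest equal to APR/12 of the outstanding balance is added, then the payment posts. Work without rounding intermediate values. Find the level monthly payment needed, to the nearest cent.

$182.71

Monthly rate r = 16.3%/12 = 1.35833% = 0.0135833.
Level-payment amortization: P = B₀·r / (1 − (1+r)^(−n)) = 5175.00·0.0135833 / (1 − 1.01358^(−36)).
Denominator 1 − (1+r)^(−36) = 0.38473896.
P = 70.2938 / 0.38473896 ≈ 182.71.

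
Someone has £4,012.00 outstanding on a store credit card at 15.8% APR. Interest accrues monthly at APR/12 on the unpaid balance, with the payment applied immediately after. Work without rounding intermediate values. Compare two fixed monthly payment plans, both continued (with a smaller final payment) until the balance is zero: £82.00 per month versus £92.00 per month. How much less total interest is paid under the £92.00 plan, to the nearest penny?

Monthly rate r = 15.8%/12 = 1.31667% = 0.0131667.
At £82.00/mo: n = ⌈−ln(1 − rB₀/P)/ln(1+r)⌉ = 80 payments (last £0.11); total interest = total paid − £4,012.00 = £2,466.11.
At £92.00/mo: 66 payments (last £24.69); total interest £1,992.69.
Interest saved = £2,466.11 − £1,992.69 = £473.42.

£473.42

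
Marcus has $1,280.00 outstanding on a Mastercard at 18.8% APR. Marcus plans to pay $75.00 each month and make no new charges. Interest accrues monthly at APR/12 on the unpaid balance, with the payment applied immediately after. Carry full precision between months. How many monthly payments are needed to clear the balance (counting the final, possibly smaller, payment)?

Monthly rate r = 18.8%/12 = 1.56667% = 0.0156667.
Recurrence: B ← B·(1+r) − $75.00.
Month 1: interest $20.05; balance after payment $1,225.05.
Month 2: interest $19.19; balance after payment $1,169.25.
Closed form: n = −ln(1 − rB₀/P)/ln(1+r) = −ln(0.73262)/ln(1.01567) ≈ 20.014, so the balance reaches zero during payment 21.

21 payments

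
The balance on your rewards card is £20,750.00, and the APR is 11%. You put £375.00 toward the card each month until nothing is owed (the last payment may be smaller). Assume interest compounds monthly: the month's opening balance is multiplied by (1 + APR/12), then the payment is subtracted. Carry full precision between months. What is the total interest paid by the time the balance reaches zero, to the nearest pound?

Monthly rate r = 11%/12 = 0.916667% = 0.00916667.
Payoff takes n = ⌈−ln(1 − rB₀/P)/ln(1+r)⌉ = ⌈77.557⌉ = 78 payments; the last is £209.15.
Total paid = 77·£375.00 + £209.15 = £29,084.15.
Total interest = total paid − principal = £29,084.15 − £20,750.00 = £8,334.15.

£8,334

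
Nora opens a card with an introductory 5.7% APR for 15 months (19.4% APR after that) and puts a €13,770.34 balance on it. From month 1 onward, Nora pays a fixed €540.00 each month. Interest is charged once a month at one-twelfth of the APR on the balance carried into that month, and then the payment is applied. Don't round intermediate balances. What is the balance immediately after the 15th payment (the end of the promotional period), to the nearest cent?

€6,409.83

Promo months 1–15 at r₀ = 5.7%/12 = 0.00475; months 16+ at r₁ = 19.4%/12 = 0.0161667.
After month 15: iterate B ← B·(1+r₀) − €540.00 for 15 months → €6,409.83.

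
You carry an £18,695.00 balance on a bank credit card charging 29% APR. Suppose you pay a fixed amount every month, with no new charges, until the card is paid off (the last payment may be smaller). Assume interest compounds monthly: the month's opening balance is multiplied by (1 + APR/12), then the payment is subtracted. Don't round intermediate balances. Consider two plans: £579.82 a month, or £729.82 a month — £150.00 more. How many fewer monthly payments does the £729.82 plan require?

23 fewer payments

Monthly rate r = 29%/12 = 2.41667% = 0.0241667.
At £579.82/mo: n = ⌈−ln(1 − rB₀/P)/ln(1+r)⌉ = 64 payments (last £149.54); total interest = total paid − £18,695.00 = £17,983.20.
At £729.82/mo: 41 payments (last £305.27); total interest £10,803.07.
Payments saved = 64 − 41 = 23.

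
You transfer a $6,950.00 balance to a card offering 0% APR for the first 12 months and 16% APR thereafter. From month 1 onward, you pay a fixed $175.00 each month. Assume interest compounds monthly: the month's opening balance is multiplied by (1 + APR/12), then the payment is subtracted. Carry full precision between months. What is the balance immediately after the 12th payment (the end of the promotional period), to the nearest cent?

Promo months 1–12 at r₀ = 0%/12 = 0; months 13+ at r₁ = 16%/12 = 0.0133333.
After month 12 (no interest yet): B = $6,950.00 − 12·$175.00 = $4,850.00.

$4,850.00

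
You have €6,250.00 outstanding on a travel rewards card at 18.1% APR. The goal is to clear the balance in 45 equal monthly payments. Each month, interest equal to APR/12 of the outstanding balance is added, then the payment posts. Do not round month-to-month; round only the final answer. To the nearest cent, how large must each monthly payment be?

€192.32

Monthly rate r = 18.1%/12 = 1.50833% = 0.0150833.
Level-payment amortization: P = B₀·r / (1 − (1+r)^(−n)) = 6250.00·0.0150833 / (1 − 1.01508^(−45)).
Denominator 1 − (1+r)^(−45) = 0.490172065.
P = 94.2708 / 0.490172065 ≈ 192.32.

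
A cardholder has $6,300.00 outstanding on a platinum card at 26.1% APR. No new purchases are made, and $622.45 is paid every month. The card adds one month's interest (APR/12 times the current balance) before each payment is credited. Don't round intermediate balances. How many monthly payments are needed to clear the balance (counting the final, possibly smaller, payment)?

Monthly rate r = 26.1%/12 = 2.175% = 0.02175.
Recurrence: B ← B·(1+r) − $622.45.
Month 1: interest $137.03; balance after payment $5,814.57.
Month 2: interest $126.47; balance after payment $5,318.59.
Closed form: n = −ln(1 − rB₀/P)/ln(1+r) = −ln(0.77986)/ln(1.02175) ≈ 11.556, so the balance reaches zero during payment 12.

12 months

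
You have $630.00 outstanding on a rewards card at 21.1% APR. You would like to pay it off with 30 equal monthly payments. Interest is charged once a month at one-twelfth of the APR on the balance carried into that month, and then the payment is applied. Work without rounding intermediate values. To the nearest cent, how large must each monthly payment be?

$27.20

Monthly rate r = 21.1%/12 = 1.75833% = 0.0175833.
Level-payment amortization: P = B₀·r / (1 − (1+r)^(−n)) = 630.00·0.0175833 / (1 − 1.01758^(−30)).
Denominator 1 − (1+r)^(−30) = 0.40721058.
P = 11.0775 / 0.40721058 ≈ 27.20.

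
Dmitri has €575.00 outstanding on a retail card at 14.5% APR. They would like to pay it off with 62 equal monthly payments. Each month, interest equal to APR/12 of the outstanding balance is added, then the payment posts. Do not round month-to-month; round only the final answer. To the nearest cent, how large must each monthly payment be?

€13.23

Monthly rate r = 14.5%/12 = 1.20833% = 0.0120833.
Level-payment amortization: P = B₀·r / (1 − (1+r)^(−n)) = 575.00·0.0120833 / (1 − 1.01208^(−62)).
Denominator 1 − (1+r)^(−62) = 0.525112139.
P = 6.94792 / 0.525112139 ≈ 13.23.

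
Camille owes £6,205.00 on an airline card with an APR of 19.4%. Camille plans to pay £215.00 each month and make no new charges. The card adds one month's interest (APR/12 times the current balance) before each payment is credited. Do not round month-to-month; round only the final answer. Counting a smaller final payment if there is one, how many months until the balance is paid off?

Monthly rate r = 19.4%/12 = 1.61667% = 0.0161667.
Recurrence: B ← B·(1+r) − £215.00.
Month 1: interest £100.31; balance after payment £6,090.31.
Month 2: interest £98.46; balance after payment £5,973.77.
Closed form: n = −ln(1 − rB₀/P)/ln(1+r) = −ln(0.53342)/ln(1.01617) ≈ 39.186, so the balance reaches zero during payment 40.

40 months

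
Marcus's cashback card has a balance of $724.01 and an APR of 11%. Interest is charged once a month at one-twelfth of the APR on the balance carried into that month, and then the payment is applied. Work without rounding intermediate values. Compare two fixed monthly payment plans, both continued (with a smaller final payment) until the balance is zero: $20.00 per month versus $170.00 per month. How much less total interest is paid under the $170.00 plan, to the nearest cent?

$141.72

Monthly rate r = 11%/12 = 0.916667% = 0.00916667.
At $20.00/mo: n = ⌈−ln(1 − rB₀/P)/ln(1+r)⌉ = 45 payments (last $3.80); total interest = total paid − $724.01 = $159.79.
At $170.00/mo: 5 payments (last $62.08); total interest $18.07.
Interest saved = $159.79 − $18.07 = $141.72.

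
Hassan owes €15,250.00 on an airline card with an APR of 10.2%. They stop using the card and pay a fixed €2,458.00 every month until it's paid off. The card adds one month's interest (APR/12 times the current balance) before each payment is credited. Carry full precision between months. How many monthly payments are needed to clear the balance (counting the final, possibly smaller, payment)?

Monthly rate r = 10.2%/12 = 0.85% = 0.0085.
Recurrence: B ← B·(1+r) − €2,458.00.
Month 1: interest €129.62; balance after payment €12,921.62.
Month 2: interest €109.83; balance after payment €10,573.46.
Closed form: n = −ln(1 − rB₀/P)/ln(1+r) = −ln(0.94726)/ln(1.0085) ≈ 6.401, so the balance reaches zero during payment 7.

7 months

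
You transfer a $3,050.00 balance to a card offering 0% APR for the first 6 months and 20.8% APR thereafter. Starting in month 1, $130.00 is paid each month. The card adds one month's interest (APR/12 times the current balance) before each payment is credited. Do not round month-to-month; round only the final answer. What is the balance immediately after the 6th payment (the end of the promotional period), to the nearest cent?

$2,270.00

Promo months 1–6 at r₀ = 0%/12 = 0; months 7+ at r₁ = 20.8%/12 = 0.0173333.
After month 6 (no interest yet): B = $3,050.00 − 6·$130.00 = $2,270.00.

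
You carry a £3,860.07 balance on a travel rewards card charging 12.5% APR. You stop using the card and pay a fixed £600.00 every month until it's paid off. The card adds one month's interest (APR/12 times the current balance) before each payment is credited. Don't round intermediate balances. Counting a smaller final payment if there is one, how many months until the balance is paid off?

7 payments

Monthly rate r = 12.5%/12 = 1.04167% = 0.0104167.
Recurrence: B ← B·(1+r) − £600.00.
Month 1: interest £40.21; balance after payment £3,300.28.
Month 2: interest £34.38; balance after payment £2,734.66.
Closed form: n = −ln(1 − rB₀/P)/ln(1+r) = −ln(0.93298)/ln(1.01042) ≈ 6.694, so the balance reaches zero during payment 7.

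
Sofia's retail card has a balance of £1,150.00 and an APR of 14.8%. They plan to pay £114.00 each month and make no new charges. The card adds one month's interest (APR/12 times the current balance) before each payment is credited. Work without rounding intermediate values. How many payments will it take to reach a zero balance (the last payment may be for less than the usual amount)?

Monthly rate r = 14.8%/12 = 1.23333% = 0.0123333.
Recurrence: B ← B·(1+r) − £114.00.
Month 1: interest £14.18; balance after payment £1,050.18.
Month 2: interest £12.95; balance after payment £949.14.
Closed form: n = −ln(1 − rB₀/P)/ln(1+r) = −ln(0.87558)/ln(1.01233) ≈ 10.839, so the balance reaches zero during payment 11.

11 payments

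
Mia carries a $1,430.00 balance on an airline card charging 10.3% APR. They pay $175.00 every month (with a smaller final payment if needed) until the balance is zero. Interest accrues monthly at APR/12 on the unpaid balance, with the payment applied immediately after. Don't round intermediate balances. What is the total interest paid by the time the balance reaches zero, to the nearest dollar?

$59

Monthly rate r = 10.3%/12 = 0.858333% = 0.00858333.
Payoff takes n = ⌈−ln(1 − rB₀/P)/ln(1+r)⌉ = ⌈8.508⌉ = 9 payments; the last is $89.17.
Total paid = 8·$175.00 + $89.17 = $1,489.17.
Total interest = total paid − principal = $1,489.17 − $1,430.00 = $59.17.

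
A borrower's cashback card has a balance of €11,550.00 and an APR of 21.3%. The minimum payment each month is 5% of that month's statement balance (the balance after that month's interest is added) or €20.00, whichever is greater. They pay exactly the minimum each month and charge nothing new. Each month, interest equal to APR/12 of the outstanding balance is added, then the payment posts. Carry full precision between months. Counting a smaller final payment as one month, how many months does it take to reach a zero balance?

125 months

Monthly rate r = 21.3%/12 = 1.775% = 0.01775.
While 5% of the post-interest balance exceeds €20.00, each month B ← (B·(1+r))·(1 − 0.05), i.e. B shrinks by the factor (1+r)·0.95 = 0.96686.
This holds for months 1–101. Entering month 102 the balance is €384.08; 5% of the post-interest balance is now below €20.00, so the flat €20.00 minimum applies from here.
From month 102 a fixed €20.00 at rate r clears €384.08 in 24 more payments. Total: 101 + 24 = 125 months.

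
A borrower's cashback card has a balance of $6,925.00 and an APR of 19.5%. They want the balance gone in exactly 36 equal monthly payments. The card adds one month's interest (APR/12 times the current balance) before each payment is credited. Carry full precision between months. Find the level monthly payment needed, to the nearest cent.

$255.60

Monthly rate r = 19.5%/12 = 1.625% = 0.01625.
Level-payment amortization: P = B₀·r / (1 − (1+r)^(−n)) = 6925.00·0.01625 / (1 − 1.01625^(−36)).
Denominator 1 − (1+r)^(−36) = 0.440268317.
P = 112.531 / 0.440268317 ≈ 255.60.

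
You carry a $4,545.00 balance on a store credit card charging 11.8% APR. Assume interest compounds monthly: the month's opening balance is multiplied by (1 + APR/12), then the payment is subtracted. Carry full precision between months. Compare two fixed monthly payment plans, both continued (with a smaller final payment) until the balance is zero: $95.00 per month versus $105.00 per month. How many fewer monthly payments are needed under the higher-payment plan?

Monthly rate r = 11.8%/12 = 0.983333% = 0.00983333.
At $95.00/mo: n = ⌈−ln(1 − rB₀/P)/ln(1+r)⌉ = 65 payments (last $91.89); total interest = total paid − $4,545.00 = $1,626.89.
At $105.00/mo: 57 payments (last $70.15); total interest $1,405.15.
Payments saved = 65 − 57 = 8.

8 fewer payments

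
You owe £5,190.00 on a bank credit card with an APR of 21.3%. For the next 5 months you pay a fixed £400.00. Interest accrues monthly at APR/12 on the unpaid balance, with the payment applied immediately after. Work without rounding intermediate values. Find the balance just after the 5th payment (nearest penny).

£3,594.99

Monthly rate r = 21.3%/12 = 1.775% = 0.01775.
Each month: B ← B·(1+r) − £400.00.
Month 1: interest £92.12; balance after payment £4,882.12.
Month 2: interest £86.66; balance after payment £4,568.78.
Month 3: interest £81.10; balance after payment £4,249.88.
Month 4: interest £75.44; balance after payment £3,925.31.
Month 5: interest £69.67; balance after payment £3,594.99.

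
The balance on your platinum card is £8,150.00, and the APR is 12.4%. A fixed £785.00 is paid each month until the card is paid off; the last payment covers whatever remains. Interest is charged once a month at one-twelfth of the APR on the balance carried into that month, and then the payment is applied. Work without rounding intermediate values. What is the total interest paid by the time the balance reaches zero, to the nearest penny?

Monthly rate r = 12.4%/12 = 1.03333% = 0.0103333.
Payoff takes n = ⌈−ln(1 − rB₀/P)/ln(1+r)⌉ = ⌈11.039⌉ = 12 payments; the last is £30.81.
Total paid = 11·£785.00 + £30.81 = £8,665.81.
Total interest = total paid − principal = £8,665.81 − £8,150.00 = £515.81.

£515.81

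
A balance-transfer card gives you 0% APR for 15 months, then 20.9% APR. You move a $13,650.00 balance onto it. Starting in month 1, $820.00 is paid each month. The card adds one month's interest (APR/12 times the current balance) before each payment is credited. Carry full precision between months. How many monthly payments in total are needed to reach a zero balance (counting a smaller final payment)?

Promo months 1–15 at r₀ = 0%/12 = 0; months 16+ at r₁ = 20.9%/12 = 0.0174167.
After month 15 (no interest yet): B = $13,650.00 − 15·$820.00 = $1,350.00.
Then at r₁ with $820.00/mo: n₂ = −ln(1 − r₁·B/P)/ln(1+r₁) ≈ 1.68 → 2 more payments.

17 payments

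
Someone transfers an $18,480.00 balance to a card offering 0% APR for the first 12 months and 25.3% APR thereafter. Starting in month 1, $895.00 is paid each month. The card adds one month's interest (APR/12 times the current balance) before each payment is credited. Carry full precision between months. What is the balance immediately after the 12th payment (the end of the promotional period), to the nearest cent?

Promo months 1–12 at r₀ = 0%/12 = 0; months 13+ at r₁ = 25.3%/12 = 0.0210833.
After month 12 (no interest yet): B = $18,480.00 − 12·$895.00 = $7,740.00.

$7,740.00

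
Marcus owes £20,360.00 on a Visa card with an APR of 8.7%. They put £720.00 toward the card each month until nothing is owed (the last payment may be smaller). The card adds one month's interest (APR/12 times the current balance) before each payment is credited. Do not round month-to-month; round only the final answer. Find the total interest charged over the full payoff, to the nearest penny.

£2,507.80

Monthly rate r = 8.7%/12 = 0.725% = 0.00725.
Payoff takes n = ⌈−ln(1 − rB₀/P)/ln(1+r)⌉ = ⌈31.760⌉ = 32 payments; the last is £547.80.
Total paid = 31·£720.00 + £547.80 = £22,867.80.
Total interest = total paid − principal = £22,867.80 − £20,360.00 = £2,507.80.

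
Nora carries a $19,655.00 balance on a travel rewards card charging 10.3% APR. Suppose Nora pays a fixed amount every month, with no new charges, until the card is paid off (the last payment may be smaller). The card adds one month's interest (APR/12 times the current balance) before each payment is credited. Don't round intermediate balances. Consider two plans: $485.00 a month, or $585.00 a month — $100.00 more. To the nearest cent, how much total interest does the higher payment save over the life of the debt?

Monthly rate r = 10.3%/12 = 0.858333% = 0.00858333.
At $485.00/mo: n = ⌈−ln(1 − rB₀/P)/ln(1+r)⌉ = 51 payments (last $7.95); total interest = total paid − $19,655.00 = $4,602.95.
At $585.00/mo: 40 payments (last $472.48); total interest $3,632.48.
Interest saved = $4,602.95 − $3,632.48 = $970.47.

$970.47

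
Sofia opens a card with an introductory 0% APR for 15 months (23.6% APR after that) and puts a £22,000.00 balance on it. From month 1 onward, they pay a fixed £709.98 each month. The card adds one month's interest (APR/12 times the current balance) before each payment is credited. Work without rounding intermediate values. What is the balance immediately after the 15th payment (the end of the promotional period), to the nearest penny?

£11,350.30

Promo months 1–15 at r₀ = 0%/12 = 0; months 16+ at r₁ = 23.6%/12 = 0.0196667.
After month 15 (no interest yet): B = £22,000.00 − 15·£709.98 = £11,350.30.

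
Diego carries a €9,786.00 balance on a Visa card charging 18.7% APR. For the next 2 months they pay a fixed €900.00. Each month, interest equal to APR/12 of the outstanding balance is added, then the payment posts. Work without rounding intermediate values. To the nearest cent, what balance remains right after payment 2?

Monthly rate r = 18.7%/12 = 1.55833% = 0.0155833.
Each month: B ← B·(1+r) − €900.00.
Month 1: interest €152.50; balance after payment €9,038.50.
Month 2: interest €140.85; balance after payment €8,279.35.

€8,279.35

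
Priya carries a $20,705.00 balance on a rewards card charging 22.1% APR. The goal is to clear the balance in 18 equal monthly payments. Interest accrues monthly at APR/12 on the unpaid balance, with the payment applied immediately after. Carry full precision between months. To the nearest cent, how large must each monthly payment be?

Monthly rate r = 22.1%/12 = 1.84167% = 0.0184167.
Level-payment amortization: P = B₀·r / (1 − (1+r)^(−n)) = 20705.00·0.0184167 / (1 − 1.01842^(−18)).
Denominator 1 − (1+r)^(−18) = 0.279985844.
P = 381.317 / 0.279985844 ≈ 1361.92.

$1,361.92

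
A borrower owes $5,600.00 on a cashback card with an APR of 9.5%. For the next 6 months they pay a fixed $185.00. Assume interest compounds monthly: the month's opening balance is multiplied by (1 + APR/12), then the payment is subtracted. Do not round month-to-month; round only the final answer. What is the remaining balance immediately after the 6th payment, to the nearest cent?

$4,739.12

Monthly rate r = 9.5%/12 = 0.791667% = 0.00791667.
Each month: B ← B·(1+r) − $185.00.
Month 1: interest $44.33; balance after payment $5,459.33.
Month 2: interest $43.22; balance after payment $5,317.55.
Month 3: interest $42.10; balance after payment $5,174.65.
Month 4: interest $40.97; balance after payment $5,030.62.
Month 5: interest $39.83; balance after payment $4,885.44.
Month 6: interest $38.68; balance after payment $4,739.12.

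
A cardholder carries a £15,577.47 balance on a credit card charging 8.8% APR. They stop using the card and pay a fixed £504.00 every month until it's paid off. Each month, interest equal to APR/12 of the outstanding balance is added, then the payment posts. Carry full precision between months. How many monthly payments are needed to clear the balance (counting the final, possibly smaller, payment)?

36 months

Monthly rate r = 8.8%/12 = 0.733333% = 0.00733333.
Recurrence: B ← B·(1+r) − £504.00.
Month 1: interest £114.23; balance after payment £15,187.70.
Month 2: interest £111.38; balance after payment £14,795.08.
Closed form: n = −ln(1 − rB₀/P)/ln(1+r) = −ln(0.77334)/ln(1.00733) ≈ 35.178, so the balance reaches zero during payment 36.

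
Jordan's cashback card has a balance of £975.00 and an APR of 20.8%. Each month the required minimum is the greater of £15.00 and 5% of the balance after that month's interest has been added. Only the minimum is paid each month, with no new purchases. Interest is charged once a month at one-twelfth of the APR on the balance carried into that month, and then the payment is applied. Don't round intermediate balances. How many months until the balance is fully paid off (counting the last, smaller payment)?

60 months

Monthly rate r = 20.8%/12 = 1.73333% = 0.0173333.
While 5% of the post-interest balance exceeds £15.00, each month B ← (B·(1+r))·(1 − 0.05), i.e. B shrinks by the factor (1+r)·0.95 = 0.96647.
This holds for months 1–36. Entering month 37 the balance is £285.58; 5% of the post-interest balance is now below £15.00, so the flat £15.00 minimum applies from here.
From month 37 a fixed £15.00 at rate r clears £285.58 in 24 more payments. Total: 36 + 24 = 60 months.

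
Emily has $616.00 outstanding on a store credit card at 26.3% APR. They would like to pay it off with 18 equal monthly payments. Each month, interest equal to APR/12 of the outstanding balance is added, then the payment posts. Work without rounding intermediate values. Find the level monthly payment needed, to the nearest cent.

$41.78

Monthly rate r = 26.3%/12 = 2.19167% = 0.0219167.
Level-payment amortization: P = B₀·r / (1 − (1+r)^(−n)) = 616.00·0.0219167 / (1 − 1.02192^(−18)).
Denominator 1 − (1+r)^(−18) = 0.323104978.
P = 13.5007 / 0.323104978 ≈ 41.78.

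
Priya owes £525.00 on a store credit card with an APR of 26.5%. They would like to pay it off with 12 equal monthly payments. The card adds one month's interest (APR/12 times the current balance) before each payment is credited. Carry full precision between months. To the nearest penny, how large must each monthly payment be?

Monthly rate r = 26.5%/12 = 2.20833% = 0.0220833.
Level-payment amortization: P = B₀·r / (1 − (1+r)^(−n)) = 525.00·0.0220833 / (1 − 1.02208^(−12)).
Denominator 1 − (1+r)^(−12) = 0.230578492.
P = 11.5938 / 0.230578492 ≈ 50.28.

£50.28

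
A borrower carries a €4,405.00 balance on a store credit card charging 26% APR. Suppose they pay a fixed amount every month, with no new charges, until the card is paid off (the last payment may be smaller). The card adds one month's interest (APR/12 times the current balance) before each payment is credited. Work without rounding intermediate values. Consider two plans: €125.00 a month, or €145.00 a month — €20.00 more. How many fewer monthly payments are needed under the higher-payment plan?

Monthly rate r = 26%/12 = 2.16667% = 0.0216667.
At €125.00/mo: n = ⌈−ln(1 − rB₀/P)/ln(1+r)⌉ = 68 payments (last €34.00); total interest = total paid − €4,405.00 = €4,004.00.
At €145.00/mo: 51 payments (last €12.43); total interest €2,857.43.
Payments saved = 68 − 51 = 17.

17 fewer payments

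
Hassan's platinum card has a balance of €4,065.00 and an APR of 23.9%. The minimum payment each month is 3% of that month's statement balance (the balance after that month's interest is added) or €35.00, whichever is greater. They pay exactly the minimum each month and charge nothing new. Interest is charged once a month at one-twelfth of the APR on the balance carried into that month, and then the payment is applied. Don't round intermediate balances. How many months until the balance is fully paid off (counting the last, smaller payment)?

172 months

Monthly rate r = 23.9%/12 = 1.99167% = 0.0199167.
While 3% of the post-interest balance exceeds €35.00, each month B ← (B·(1+r))·(1 − 0.03), i.e. B shrinks by the factor (1+r)·0.97 = 0.98932.
This holds for months 1–119. Entering month 120 the balance is €1,132.65; 3% of the post-interest balance is now below €35.00, so the flat €35.00 minimum applies from here.
From month 120 a fixed €35.00 at rate r clears €1,132.65 in 53 more payments. Total: 119 + 53 = 172 months.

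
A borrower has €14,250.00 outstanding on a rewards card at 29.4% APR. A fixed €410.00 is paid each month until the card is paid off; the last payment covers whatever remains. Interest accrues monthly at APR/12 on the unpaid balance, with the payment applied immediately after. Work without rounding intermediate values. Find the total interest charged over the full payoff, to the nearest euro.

Monthly rate r = 29.4%/12 = 2.45% = 0.0245.
Payoff takes n = ⌈−ln(1 − rB₀/P)/ln(1+r)⌉ = ⌈78.800⌉ = 79 payments; the last is €328.88.
Total paid = 78·€410.00 + €328.88 = €32,308.88.
Total interest = total paid − principal = €32,308.88 − €14,250.00 = €18,058.88.

€18,059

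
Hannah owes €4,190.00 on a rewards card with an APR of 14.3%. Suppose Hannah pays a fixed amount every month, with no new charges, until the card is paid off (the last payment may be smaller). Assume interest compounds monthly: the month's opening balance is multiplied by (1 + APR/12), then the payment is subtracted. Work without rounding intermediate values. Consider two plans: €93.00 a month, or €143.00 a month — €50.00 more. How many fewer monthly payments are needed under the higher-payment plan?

28 fewer payments

Monthly rate r = 14.3%/12 = 1.19167% = 0.0119167.
At €93.00/mo: n = ⌈−ln(1 − rB₀/P)/ln(1+r)⌉ = 65 payments (last €91.34); total interest = total paid − €4,190.00 = €1,853.34.
At €143.00/mo: 37 payments (last €36.83); total interest €994.83.
Payments saved = 65 − 37 = 28.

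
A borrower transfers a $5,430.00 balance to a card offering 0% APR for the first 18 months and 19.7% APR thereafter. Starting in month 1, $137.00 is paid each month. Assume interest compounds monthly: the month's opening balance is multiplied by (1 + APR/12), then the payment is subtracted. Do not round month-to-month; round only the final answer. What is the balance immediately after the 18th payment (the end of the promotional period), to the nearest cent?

Promo months 1–18 at r₀ = 0%/12 = 0; months 19+ at r₁ = 19.7%/12 = 0.0164167.
After month 18 (no interest yet): B = $5,430.00 − 18·$137.00 = $2,964.00.

$2,964.00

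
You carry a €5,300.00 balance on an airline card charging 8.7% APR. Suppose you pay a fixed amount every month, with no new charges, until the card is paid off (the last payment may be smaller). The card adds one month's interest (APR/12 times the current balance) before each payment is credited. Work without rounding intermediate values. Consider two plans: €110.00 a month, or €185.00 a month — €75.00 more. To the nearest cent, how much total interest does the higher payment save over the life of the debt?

Monthly rate r = 8.7%/12 = 0.725% = 0.00725.
At €110.00/mo: n = ⌈−ln(1 − rB₀/P)/ln(1+r)⌉ = 60 payments (last €53.82); total interest = total paid − €5,300.00 = €1,243.82.
At €185.00/mo: 33 payments (last €42.52); total interest €662.52.
Interest saved = €1,243.82 − €662.52 = €581.30.

€581.30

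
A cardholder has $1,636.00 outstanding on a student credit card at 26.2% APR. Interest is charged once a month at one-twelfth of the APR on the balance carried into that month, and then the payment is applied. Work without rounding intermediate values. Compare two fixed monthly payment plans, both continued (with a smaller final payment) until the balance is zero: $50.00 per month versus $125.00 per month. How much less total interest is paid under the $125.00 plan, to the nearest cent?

$952.98

Monthly rate r = 26.2%/12 = 2.18333% = 0.0218333.
At $50.00/mo: n = ⌈−ln(1 − rB₀/P)/ln(1+r)⌉ = 59 payments (last $0.96); total interest = total paid − $1,636.00 = $1,264.96.
At $125.00/mo: 16 payments (last $72.98); total interest $311.98.
Interest saved = $1,264.96 − $311.98 = $952.98.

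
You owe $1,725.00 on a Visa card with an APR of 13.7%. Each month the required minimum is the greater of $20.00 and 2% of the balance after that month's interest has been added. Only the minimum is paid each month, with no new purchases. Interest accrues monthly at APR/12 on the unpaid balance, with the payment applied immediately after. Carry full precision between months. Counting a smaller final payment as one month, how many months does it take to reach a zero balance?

137 months

Monthly rate r = 13.7%/12 = 1.14167% = 0.0114167.
While 2% of the post-interest balance exceeds $20.00, each month B ← (B·(1+r))·(1 − 0.02), i.e. B shrinks by the factor (1+r)·0.98 = 0.99119.
This holds for months 1–63. Entering month 64 the balance is $987.71; 2% of the post-interest balance is now below $20.00, so the flat $20.00 minimum applies from here.
From month 64 a fixed $20.00 at rate r clears $987.71 in 74 more payments. Total: 63 + 74 = 137 months.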